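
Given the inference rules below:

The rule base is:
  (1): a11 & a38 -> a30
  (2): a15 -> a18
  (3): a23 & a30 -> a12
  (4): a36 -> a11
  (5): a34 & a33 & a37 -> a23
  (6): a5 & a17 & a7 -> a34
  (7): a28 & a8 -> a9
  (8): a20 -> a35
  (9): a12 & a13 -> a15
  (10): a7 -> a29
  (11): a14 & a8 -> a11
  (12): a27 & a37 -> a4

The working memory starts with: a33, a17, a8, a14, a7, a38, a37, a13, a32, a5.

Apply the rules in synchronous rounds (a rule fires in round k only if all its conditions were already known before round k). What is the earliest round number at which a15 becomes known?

4

Round 1: (6) [a5 & a17 & a7 -> a34]; (10) [a7 -> a29]; (11) [a14 & a8 -> a11]. New: a34, a29, a11.
Round 2: (1) [a11 & a38 -> a30]; (5) [a34 & a33 & a37 -> a23]. New: a30, a23.
Round 3: (3) [a23 & a30 -> a12]. New: a12.
Round 4: (9) [a12 & a13 -> a15]. New: a15.
a15 first appears in round 4.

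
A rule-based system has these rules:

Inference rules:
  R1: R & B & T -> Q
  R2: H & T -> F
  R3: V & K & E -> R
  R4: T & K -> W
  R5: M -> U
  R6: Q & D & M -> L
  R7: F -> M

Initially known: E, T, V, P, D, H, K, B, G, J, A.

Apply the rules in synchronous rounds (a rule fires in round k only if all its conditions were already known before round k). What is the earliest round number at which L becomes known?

Round 1 fires R2, R3, R4, giving F, R, W.
Round 2 fires R1, R7, giving Q, M.
Round 3 fires R5, R6, giving U, L.
L first appears in round 3.

3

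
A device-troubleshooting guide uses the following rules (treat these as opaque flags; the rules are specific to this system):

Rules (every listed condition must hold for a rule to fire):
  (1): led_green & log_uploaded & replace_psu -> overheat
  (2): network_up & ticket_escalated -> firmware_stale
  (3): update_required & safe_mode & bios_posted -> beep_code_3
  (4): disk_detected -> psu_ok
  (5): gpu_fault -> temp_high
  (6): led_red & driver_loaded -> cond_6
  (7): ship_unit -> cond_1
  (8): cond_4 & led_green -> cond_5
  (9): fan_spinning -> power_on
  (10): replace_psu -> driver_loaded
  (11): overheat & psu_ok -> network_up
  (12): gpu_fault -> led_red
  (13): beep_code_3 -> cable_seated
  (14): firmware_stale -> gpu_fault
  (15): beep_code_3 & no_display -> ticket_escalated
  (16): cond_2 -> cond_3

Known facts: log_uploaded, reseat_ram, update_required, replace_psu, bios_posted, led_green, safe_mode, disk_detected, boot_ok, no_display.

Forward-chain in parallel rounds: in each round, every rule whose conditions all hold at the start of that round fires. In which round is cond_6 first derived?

Round 1: (1) [led_green & log_uploaded & replace_psu -> overheat]; (3) [update_required & safe_mode & bios_posted -> beep_code_3]; (4) [disk_detected -> psu_ok]; (10) [replace_psu -> driver_loaded]. Adds overheat, beep_code_3, psu_ok, driver_loaded.
Round 2: (11) [overheat & psu_ok -> network_up]; (13) [beep_code_3 -> cable_seated]; (15) [beep_code_3 & no_display -> ticket_escalated]. Adds network_up, cable_seated, ticket_escalated.
Round 3: (2) [network_up & ticket_escalated -> firmware_stale]. Adds firmware_stale.
Round 4: (14) [firmware_stale -> gpu_fault]. Adds gpu_fault.
Round 5: (5) [gpu_fault -> temp_high]; (12) [gpu_fault -> led_red]. Adds temp_high, led_red.
Round 6: (6) [led_red & driver_loaded -> cond_6]. Adds cond_6.
cond_6 first appears in round 6.

6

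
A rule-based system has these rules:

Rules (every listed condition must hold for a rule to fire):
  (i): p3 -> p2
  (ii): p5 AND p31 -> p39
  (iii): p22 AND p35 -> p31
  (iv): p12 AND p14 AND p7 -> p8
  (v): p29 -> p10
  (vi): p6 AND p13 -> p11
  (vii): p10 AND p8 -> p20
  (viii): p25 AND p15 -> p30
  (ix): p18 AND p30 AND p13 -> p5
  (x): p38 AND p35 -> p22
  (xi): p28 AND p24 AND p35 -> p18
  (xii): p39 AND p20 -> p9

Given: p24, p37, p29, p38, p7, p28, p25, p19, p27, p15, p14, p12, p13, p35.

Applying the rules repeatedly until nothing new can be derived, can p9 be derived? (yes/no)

yes

[1] (iv) [p12 AND p14 AND p7 -> p8]; (v) [p29 -> p10]; (viii) [p25 AND p15 -> p30]; (x) [p38 AND p35 -> p22]; (xi) [p28 AND p24 AND p35 -> p18]. ⇒ new: p8, p10, p30, p22, p18.
[2] (iii) [p22 AND p35 -> p31]; (vii) [p10 AND p8 -> p20]; (ix) [p18 AND p30 AND p13 -> p5]. ⇒ new: p31, p20, p5.
[3] (ii) [p5 AND p31 -> p39]. ⇒ new: p39.
[4] (xii) [p39 AND p20 -> p9]. ⇒ new: p9.
p9 appears in round 4, so it is derivable.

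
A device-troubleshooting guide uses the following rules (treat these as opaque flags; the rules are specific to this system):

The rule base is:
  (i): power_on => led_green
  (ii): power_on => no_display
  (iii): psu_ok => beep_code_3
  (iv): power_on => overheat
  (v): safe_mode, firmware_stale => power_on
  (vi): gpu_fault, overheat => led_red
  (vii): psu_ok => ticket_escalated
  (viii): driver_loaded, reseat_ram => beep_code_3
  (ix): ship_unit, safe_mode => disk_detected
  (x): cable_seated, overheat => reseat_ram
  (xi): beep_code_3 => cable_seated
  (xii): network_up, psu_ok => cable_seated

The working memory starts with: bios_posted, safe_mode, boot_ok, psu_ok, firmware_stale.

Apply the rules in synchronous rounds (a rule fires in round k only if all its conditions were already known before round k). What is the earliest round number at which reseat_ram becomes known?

Round 1 — (iii), (v), (vii), derive beep_code_3, power_on, ticket_escalated.
Round 2 — (i), (ii), (iv), (xi), derive led_green, no_display, overheat, cable_seated.
Round 3 — (x), derive reseat_ram.
reseat_ram first appears in round 3.

3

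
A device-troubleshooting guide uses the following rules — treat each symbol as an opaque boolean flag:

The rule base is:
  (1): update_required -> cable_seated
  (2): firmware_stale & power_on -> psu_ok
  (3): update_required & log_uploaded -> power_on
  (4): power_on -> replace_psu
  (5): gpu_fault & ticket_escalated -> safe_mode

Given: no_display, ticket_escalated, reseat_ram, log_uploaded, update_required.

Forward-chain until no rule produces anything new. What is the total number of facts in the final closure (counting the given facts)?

Round 1 — (1), (3), derive cable_seated, power_on.
Round 2 — (4), derive replace_psu.
Closure: {cable_seated, log_uploaded, no_display, power_on, replace_psu, reseat_ram, ticket_escalated, update_required} — 8 facts.

8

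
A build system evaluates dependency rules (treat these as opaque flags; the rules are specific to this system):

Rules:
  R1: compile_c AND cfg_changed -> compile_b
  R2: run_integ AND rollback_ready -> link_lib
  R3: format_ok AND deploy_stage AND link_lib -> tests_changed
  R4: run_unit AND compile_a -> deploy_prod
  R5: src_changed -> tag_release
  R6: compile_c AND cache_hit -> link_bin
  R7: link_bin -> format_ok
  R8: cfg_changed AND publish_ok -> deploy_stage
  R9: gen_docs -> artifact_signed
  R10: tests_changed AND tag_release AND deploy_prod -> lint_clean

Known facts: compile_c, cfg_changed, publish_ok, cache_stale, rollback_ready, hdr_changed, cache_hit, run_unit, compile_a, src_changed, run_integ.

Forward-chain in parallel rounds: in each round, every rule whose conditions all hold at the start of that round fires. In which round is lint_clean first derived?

Round 1 — R1, R2, R4, R5, R6, R8, derive compile_b, link_lib, deploy_prod, tag_release, link_bin, deploy_stage.
Round 2 — R7, derive format_ok.
Round 3 — R3, derive tests_changed.
Round 4 — R10, derive lint_clean.
lint_clean first appears in round 4.

4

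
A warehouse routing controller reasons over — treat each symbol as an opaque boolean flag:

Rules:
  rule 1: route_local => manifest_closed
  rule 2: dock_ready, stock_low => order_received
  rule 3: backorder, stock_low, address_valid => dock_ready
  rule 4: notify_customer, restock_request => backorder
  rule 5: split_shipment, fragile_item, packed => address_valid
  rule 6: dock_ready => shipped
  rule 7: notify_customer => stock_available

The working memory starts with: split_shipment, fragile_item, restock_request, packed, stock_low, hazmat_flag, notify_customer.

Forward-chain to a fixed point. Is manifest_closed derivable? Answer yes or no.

Round 1: rule 4 [notify_customer, restock_request => backorder]; rule 5 [split_shipment, fragile_item, packed => address_valid]; rule 7 [notify_customer => stock_available]. Adds backorder, address_valid, stock_available.
Round 2: rule 3 [backorder, stock_low, address_valid => dock_ready]. Adds dock_ready.
Round 3: rule 2 [dock_ready, stock_low => order_received]; rule 6 [dock_ready => shipped]. Adds order_received, shipped.
Fixed point reached. manifest_closed is concluded only by rule 1; rule 1 needs route_local (never derived).

no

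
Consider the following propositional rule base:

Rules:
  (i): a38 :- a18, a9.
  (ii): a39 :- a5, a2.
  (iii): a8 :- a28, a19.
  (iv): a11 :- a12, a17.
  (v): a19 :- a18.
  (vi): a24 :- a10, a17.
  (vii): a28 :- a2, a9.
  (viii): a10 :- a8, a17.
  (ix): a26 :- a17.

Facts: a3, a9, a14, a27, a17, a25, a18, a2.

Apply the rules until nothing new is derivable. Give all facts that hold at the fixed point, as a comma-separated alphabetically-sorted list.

[1] (i) [a38 :- a18, a9.]; (v) [a19 :- a18.]; (vii) [a28 :- a2, a9.]; (ix) [a26 :- a17.]. ⇒ new: a38, a19, a28, a26.
[2] (iii) [a8 :- a28, a19.]. ⇒ new: a8.
[3] (viii) [a10 :- a8, a17.]. ⇒ new: a10.
[4] (vi) [a24 :- a10, a17.]. ⇒ new: a24.

a10, a14, a17, a18, a19, a2, a24, a25, a26, a27, a28, a3, a38, a8, a9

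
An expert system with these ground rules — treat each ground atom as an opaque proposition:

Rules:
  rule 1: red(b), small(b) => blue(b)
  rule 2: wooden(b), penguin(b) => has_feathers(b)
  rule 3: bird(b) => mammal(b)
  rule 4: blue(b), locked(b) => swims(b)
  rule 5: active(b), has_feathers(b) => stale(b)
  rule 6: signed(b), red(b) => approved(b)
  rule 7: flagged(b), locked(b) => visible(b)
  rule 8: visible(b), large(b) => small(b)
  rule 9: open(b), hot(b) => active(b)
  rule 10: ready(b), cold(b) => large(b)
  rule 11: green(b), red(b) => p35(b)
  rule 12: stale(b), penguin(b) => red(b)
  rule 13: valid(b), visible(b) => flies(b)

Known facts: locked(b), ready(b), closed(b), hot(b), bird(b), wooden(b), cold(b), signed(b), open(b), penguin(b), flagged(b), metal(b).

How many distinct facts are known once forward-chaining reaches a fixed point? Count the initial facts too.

23

Round 1 — rule 2, rule 3, rule 7, rule 9, rule 10, derive has_feathers(b), mammal(b), visible(b), active(b), large(b).
Round 2 — rule 5, rule 8, derive stale(b), small(b).
Round 3 — rule 12, derive red(b).
Round 4 — rule 1, rule 6, derive blue(b), approved(b).
Round 5 — rule 4, derive swims(b).
Closure: {active(b), approved(b), bird(b), blue(b), closed(b), cold(b), flagged(b), has_feathers(b), hot(b), large(b), locked(b), mammal(b), metal(b), open(b), penguin(b), ready(b), red(b), signed(b), small(b), stale(b), swims(b), visible(b), wooden(b)} — 23 facts.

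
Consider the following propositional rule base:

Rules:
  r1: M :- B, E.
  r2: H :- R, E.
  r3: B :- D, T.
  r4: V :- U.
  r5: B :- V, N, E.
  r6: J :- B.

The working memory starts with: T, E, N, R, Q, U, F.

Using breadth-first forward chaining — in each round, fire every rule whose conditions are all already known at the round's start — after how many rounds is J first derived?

3

Round 1 — r2, r4, derive H, V.
Round 2 — r5, derive B.
Round 3 — r1, r6, derive M, J.
J first appears in round 3.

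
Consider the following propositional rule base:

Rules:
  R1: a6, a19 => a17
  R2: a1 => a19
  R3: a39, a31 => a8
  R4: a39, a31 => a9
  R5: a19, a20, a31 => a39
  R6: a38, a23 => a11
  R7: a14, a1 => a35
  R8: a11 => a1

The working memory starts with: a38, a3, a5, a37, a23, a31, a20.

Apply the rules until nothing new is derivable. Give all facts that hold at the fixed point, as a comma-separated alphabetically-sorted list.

Round 1 fires R6, giving a11.
Round 2 fires R8, giving a1.
Round 3 fires R2, giving a19.
Round 4 fires R5, giving a39.
Round 5 fires R3, R4, giving a8, a9.

a1, a11, a19, a20, a23, a3, a31, a37, a38, a39, a5, a8, a9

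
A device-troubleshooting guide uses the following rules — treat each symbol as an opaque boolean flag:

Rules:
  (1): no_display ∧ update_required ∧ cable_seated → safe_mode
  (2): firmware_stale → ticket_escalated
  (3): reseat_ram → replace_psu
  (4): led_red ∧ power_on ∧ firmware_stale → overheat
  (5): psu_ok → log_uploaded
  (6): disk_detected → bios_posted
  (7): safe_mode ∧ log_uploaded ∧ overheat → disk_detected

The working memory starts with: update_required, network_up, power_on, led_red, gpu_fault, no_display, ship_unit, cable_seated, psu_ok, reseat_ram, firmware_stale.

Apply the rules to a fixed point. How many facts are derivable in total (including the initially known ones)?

Round 1 fires (1), (2), (3), (4), (5), giving safe_mode, ticket_escalated, replace_psu, overheat, log_uploaded.
Round 2 fires (7), giving disk_detected.
Round 3 fires (6), giving bios_posted.
Closure: {bios_posted, cable_seated, disk_detected, firmware_stale, gpu_fault, led_red, log_uploaded, network_up, no_display, overheat, power_on, psu_ok, replace_psu, reseat_ram, safe_mode, ship_unit, ticket_escalated, update_required} — 18 facts.

18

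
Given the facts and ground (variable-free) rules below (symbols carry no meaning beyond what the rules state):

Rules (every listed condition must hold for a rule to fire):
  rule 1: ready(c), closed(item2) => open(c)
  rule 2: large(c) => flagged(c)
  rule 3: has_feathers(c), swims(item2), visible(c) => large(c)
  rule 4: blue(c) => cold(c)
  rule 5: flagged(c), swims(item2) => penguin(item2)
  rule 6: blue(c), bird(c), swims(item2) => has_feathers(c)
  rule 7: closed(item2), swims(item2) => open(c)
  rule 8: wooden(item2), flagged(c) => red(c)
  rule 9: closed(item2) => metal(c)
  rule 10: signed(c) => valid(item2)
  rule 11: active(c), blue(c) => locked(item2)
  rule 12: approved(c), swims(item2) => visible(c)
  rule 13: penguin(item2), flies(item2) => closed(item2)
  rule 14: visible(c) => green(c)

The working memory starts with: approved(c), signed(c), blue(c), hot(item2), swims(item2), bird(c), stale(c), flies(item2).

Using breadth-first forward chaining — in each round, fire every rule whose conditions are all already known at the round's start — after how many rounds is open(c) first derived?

6

Round 1: rule 4 [blue(c) => cold(c)]; rule 6 [blue(c), bird(c), swims(item2) => has_feathers(c)]; rule 10 [signed(c) => valid(item2)]; rule 12 [approved(c), swims(item2) => visible(c)]. Adds cold(c), has_feathers(c), valid(item2), visible(c).
Round 2: rule 3 [has_feathers(c), swims(item2), visible(c) => large(c)]; rule 14 [visible(c) => green(c)]. Adds large(c), green(c).
Round 3: rule 2 [large(c) => flagged(c)]. Adds flagged(c).
Round 4: rule 5 [flagged(c), swims(item2) => penguin(item2)]. Adds penguin(item2).
Round 5: rule 13 [penguin(item2), flies(item2) => closed(item2)]. Adds closed(item2).
Round 6: rule 7 [closed(item2), swims(item2) => open(c)]; rule 9 [closed(item2) => metal(c)]. Adds open(c), metal(c).
open(c) first appears in round 6.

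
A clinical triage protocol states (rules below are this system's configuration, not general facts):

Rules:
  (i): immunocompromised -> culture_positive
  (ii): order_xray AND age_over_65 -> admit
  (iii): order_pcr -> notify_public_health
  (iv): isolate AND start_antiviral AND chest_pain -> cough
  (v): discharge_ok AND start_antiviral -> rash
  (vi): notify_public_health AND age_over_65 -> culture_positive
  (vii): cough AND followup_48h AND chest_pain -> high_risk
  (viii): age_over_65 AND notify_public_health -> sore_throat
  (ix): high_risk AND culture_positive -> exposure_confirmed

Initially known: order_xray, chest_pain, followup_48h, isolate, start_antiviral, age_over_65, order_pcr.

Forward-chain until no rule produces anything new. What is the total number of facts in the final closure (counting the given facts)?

14

Round 1 fires (ii), (iii), (iv), giving admit, notify_public_health, cough.
Round 2 fires (vi), (vii), (viii), giving culture_positive, high_risk, sore_throat.
Round 3 fires (ix), giving exposure_confirmed.
Closure: {admit, age_over_65, chest_pain, cough, culture_positive, exposure_confirmed, followup_48h, high_risk, isolate, notify_public_health, order_pcr, order_xray, sore_throat, start_antiviral} — 14 facts.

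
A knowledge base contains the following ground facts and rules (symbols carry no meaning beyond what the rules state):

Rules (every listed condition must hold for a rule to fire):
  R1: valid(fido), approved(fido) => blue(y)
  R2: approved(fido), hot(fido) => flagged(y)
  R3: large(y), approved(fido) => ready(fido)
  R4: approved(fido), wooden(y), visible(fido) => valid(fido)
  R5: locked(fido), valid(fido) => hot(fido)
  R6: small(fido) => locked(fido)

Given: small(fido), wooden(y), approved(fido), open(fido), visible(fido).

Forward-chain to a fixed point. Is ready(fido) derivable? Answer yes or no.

no

Round 1: R4 [approved(fido), wooden(y), visible(fido) => valid(fido)]; R6 [small(fido) => locked(fido)]. New: valid(fido), locked(fido).
Round 2: R1 [valid(fido), approved(fido) => blue(y)]; R5 [locked(fido), valid(fido) => hot(fido)]. New: blue(y), hot(fido).
Round 3: R2 [approved(fido), hot(fido) => flagged(y)]. New: flagged(y).
Fixed point reached. ready(fido) is concluded only by R3; R3 needs large(y) (never derived).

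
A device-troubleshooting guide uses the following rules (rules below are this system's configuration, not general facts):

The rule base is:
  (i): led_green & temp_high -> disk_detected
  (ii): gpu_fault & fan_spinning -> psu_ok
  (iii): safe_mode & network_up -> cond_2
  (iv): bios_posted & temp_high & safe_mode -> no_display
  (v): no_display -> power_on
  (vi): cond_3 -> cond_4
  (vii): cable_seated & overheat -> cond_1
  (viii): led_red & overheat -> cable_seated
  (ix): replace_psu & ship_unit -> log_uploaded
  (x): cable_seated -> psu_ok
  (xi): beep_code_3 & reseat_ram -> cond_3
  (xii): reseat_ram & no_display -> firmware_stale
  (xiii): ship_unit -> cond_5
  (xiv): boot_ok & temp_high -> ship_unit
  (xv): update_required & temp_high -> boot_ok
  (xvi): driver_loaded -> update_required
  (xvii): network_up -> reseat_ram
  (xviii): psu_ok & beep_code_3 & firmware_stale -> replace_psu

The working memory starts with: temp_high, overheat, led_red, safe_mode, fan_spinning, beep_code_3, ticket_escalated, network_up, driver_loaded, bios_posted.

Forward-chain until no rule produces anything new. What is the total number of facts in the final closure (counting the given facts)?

26

Round 1: (iii) [safe_mode & network_up -> cond_2]; (iv) [bios_posted & temp_high & safe_mode -> no_display]; (viii) [led_red & overheat -> cable_seated]; (xvi) [driver_loaded -> update_required]; (xvii) [network_up -> reseat_ram]. Adds cond_2, no_display, cable_seated, update_required, reseat_ram.
Round 2: (v) [no_display -> power_on]; (vii) [cable_seated & overheat -> cond_1]; (x) [cable_seated -> psu_ok]; (xi) [beep_code_3 & reseat_ram -> cond_3]; (xii) [reseat_ram & no_display -> firmware_stale]; (xv) [update_required & temp_high -> boot_ok]. Adds power_on, cond_1, psu_ok, cond_3, firmware_stale, boot_ok.
Round 3: (vi) [cond_3 -> cond_4]; (xiv) [boot_ok & temp_high -> ship_unit]; (xviii) [psu_ok & beep_code_3 & firmware_stale -> replace_psu]. Adds cond_4, ship_unit, replace_psu.
Round 4: (ix) [replace_psu & ship_unit -> log_uploaded]; (xiii) [ship_unit -> cond_5]. Adds log_uploaded, cond_5.
Closure: {beep_code_3, bios_posted, boot_ok, cable_seated, cond_1, cond_2, cond_3, cond_4, cond_5, driver_loaded, fan_spinning, firmware_stale, led_red, log_uploaded, network_up, no_display, overheat, power_on, psu_ok, replace_psu, reseat_ram, safe_mode, ship_unit, temp_high, ticket_escalated, update_required} — 26 facts.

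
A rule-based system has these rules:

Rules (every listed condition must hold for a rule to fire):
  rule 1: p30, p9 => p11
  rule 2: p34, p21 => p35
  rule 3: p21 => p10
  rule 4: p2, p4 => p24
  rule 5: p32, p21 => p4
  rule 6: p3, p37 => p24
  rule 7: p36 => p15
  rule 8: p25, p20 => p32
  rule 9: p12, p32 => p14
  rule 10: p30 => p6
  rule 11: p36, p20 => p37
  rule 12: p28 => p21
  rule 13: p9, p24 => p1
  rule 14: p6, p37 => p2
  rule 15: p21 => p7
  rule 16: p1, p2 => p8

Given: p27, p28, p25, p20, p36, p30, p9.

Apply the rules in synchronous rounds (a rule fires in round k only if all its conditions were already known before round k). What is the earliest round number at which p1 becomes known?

4

Round 1: rule 1 [p30, p9 => p11]; rule 7 [p36 => p15]; rule 8 [p25, p20 => p32]; rule 10 [p30 => p6]; rule 11 [p36, p20 => p37]; rule 12 [p28 => p21]. New: p11, p15, p32, p6, p37, p21.
Round 2: rule 3 [p21 => p10]; rule 5 [p32, p21 => p4]; rule 14 [p6, p37 => p2]; rule 15 [p21 => p7]. New: p10, p4, p2, p7.
Round 3: rule 4 [p2, p4 => p24]. New: p24.
Round 4: rule 13 [p9, p24 => p1]. New: p1.
p1 first appears in round 4.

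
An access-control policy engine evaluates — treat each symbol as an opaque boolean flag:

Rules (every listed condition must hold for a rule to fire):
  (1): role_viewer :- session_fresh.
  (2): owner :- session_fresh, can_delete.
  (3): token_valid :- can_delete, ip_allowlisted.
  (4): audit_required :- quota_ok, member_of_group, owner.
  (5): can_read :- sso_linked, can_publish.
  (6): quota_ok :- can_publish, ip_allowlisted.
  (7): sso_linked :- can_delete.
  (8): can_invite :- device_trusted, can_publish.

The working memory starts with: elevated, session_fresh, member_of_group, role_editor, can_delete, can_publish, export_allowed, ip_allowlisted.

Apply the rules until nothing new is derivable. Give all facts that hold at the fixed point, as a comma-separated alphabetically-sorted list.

audit_required, can_delete, can_publish, can_read, elevated, export_allowed, ip_allowlisted, member_of_group, owner, quota_ok, role_editor, role_viewer, session_fresh, sso_linked, token_valid

[1] (1) [role_viewer :- session_fresh.]; (2) [owner :- session_fresh, can_delete.]; (3) [token_valid :- can_delete, ip_allowlisted.]; (6) [quota_ok :- can_publish, ip_allowlisted.]; (7) [sso_linked :- can_delete.]. ⇒ new: role_viewer, owner, token_valid, quota_ok, sso_linked.
[2] (4) [audit_required :- quota_ok, member_of_group, owner.]; (5) [can_read :- sso_linked, can_publish.]. ⇒ new: audit_required, can_read.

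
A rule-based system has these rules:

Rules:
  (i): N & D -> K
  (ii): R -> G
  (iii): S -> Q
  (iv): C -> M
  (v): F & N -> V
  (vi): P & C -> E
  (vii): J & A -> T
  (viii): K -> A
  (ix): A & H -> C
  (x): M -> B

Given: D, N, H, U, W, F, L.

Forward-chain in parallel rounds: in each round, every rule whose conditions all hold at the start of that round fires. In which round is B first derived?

5

Round 1 — (i), (v), derive K, V.
Round 2 — (viii), derive A.
Round 3 — (ix), derive C.
Round 4 — (iv), derive M.
Round 5 — (x), derive B.
B first appears in round 5.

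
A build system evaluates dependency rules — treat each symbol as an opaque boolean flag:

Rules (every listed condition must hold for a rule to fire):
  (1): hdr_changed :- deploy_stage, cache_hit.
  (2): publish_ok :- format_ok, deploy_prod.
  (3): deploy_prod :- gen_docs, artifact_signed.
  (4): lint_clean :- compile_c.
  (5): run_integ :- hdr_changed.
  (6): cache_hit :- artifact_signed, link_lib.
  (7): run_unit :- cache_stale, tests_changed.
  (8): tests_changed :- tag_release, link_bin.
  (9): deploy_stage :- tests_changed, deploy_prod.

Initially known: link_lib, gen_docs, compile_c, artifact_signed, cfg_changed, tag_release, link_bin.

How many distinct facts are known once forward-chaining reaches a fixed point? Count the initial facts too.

Round 1: (3) [deploy_prod :- gen_docs, artifact_signed.]; (4) [lint_clean :- compile_c.]; (6) [cache_hit :- artifact_signed, link_lib.]; (8) [tests_changed :- tag_release, link_bin.]. Adds deploy_prod, lint_clean, cache_hit, tests_changed.
Round 2: (9) [deploy_stage :- tests_changed, deploy_prod.]. Adds deploy_stage.
Round 3: (1) [hdr_changed :- deploy_stage, cache_hit.]. Adds hdr_changed.
Round 4: (5) [run_integ :- hdr_changed.]. Adds run_integ.
Closure: {artifact_signed, cache_hit, cfg_changed, compile_c, deploy_prod, deploy_stage, gen_docs, hdr_changed, link_bin, link_lib, lint_clean, run_integ, tag_release, tests_changed} — 14 facts.

14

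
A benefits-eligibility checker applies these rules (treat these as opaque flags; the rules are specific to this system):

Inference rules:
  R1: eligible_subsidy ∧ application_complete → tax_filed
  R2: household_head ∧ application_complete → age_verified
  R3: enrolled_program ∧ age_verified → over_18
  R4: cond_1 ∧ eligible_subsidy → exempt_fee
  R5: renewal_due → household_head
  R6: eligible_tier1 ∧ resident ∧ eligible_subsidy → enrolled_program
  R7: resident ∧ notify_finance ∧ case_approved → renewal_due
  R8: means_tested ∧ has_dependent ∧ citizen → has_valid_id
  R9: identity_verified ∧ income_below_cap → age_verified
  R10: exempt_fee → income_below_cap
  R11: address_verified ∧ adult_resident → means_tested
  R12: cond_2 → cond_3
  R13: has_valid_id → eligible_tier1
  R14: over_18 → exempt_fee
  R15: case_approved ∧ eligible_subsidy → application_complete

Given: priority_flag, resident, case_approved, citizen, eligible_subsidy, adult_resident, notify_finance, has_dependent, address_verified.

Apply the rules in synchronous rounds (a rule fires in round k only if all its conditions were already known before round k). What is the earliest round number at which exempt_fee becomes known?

Round 1 fires R7, R11, R15, giving renewal_due, means_tested, application_complete.
Round 2 fires R1, R5, R8, giving tax_filed, household_head, has_valid_id.
Round 3 fires R2, R13, giving age_verified, eligible_tier1.
Round 4 fires R6, giving enrolled_program.
Round 5 fires R3, giving over_18.
Round 6 fires R14, giving exempt_fee.
exempt_fee first appears in round 6.

6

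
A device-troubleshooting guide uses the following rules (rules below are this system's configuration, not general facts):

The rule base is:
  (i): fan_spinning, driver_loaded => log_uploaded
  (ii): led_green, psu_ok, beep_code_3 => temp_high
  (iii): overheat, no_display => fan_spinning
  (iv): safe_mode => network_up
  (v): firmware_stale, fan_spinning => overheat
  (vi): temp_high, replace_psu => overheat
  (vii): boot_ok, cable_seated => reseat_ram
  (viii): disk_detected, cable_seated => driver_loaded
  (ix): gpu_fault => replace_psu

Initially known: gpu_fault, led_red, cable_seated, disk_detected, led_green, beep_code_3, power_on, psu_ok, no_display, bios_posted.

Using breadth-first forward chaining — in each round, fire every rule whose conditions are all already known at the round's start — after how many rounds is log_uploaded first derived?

Round 1: (ii) [led_green, psu_ok, beep_code_3 => temp_high]; (viii) [disk_detected, cable_seated => driver_loaded]; (ix) [gpu_fault => replace_psu]. New: temp_high, driver_loaded, replace_psu.
Round 2: (vi) [temp_high, replace_psu => overheat]. New: overheat.
Round 3: (iii) [overheat, no_display => fan_spinning]. New: fan_spinning.
Round 4: (i) [fan_spinning, driver_loaded => log_uploaded]. New: log_uploaded.
log_uploaded first appears in round 4.

4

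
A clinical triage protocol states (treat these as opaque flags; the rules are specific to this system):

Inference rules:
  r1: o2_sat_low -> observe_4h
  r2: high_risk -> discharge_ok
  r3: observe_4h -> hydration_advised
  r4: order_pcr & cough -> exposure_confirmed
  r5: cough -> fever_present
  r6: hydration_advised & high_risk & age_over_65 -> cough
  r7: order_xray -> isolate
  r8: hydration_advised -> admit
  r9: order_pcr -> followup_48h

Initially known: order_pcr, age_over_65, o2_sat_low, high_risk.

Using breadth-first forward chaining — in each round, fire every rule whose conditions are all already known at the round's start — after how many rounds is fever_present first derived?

4

Round 1: r1 [o2_sat_low -> observe_4h]; r2 [high_risk -> discharge_ok]; r9 [order_pcr -> followup_48h]. New: observe_4h, discharge_ok, followup_48h.
Round 2: r3 [observe_4h -> hydration_advised]. New: hydration_advised.
Round 3: r6 [hydration_advised & high_risk & age_over_65 -> cough]; r8 [hydration_advised -> admit]. New: cough, admit.
Round 4: r4 [order_pcr & cough -> exposure_confirmed]; r5 [cough -> fever_present]. New: exposure_confirmed, fever_present.
fever_present first appears in round 4.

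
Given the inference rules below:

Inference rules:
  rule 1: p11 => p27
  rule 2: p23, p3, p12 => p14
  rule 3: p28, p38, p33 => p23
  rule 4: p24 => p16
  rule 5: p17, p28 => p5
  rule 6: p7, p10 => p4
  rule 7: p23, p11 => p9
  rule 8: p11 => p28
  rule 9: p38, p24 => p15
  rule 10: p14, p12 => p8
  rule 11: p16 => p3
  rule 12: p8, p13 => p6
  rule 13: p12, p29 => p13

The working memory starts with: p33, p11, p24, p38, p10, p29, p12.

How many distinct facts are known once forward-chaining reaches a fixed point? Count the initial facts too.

18

[1] rule 1 [p11 => p27]; rule 4 [p24 => p16]; rule 8 [p11 => p28]; rule 9 [p38, p24 => p15]; rule 13 [p12, p29 => p13]. ⇒ new: p27, p16, p28, p15, p13.
[2] rule 3 [p28, p38, p33 => p23]; rule 11 [p16 => p3]. ⇒ new: p23, p3.
[3] rule 2 [p23, p3, p12 => p14]; rule 7 [p23, p11 => p9]. ⇒ new: p14, p9.
[4] rule 10 [p14, p12 => p8]. ⇒ new: p8.
[5] rule 12 [p8, p13 => p6]. ⇒ new: p6.
Closure: {p10, p11, p12, p13, p14, p15, p16, p23, p24, p27, p28, p29, p3, p33, p38, p6, p8, p9} — 18 facts.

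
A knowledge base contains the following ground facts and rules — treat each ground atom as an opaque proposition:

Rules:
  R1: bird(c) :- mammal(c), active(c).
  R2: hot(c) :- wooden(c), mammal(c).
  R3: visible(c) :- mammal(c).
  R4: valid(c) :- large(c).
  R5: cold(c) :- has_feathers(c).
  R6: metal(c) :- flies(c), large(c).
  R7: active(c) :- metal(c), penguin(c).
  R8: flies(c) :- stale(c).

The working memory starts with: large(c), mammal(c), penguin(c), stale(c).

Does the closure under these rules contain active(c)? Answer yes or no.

yes

Round 1 — R3, R4, R8, derive visible(c), valid(c), flies(c).
Round 2 — R6, derive metal(c).
Round 3 — R7, derive active(c).
Round 4 — R1, derive bird(c).
active(c) appears in round 3, so it is derivable.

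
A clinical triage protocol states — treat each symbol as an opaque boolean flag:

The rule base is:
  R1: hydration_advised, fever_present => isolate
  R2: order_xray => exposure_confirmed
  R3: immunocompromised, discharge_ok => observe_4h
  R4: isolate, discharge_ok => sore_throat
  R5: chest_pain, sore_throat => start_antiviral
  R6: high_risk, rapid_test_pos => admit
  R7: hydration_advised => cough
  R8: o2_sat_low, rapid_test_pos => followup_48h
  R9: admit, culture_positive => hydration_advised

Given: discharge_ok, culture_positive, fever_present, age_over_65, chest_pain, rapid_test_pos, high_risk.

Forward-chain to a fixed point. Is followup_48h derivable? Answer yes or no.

Round 1: R6 [high_risk, rapid_test_pos => admit]. New: admit.
Round 2: R9 [admit, culture_positive => hydration_advised]. New: hydration_advised.
Round 3: R1 [hydration_advised, fever_present => isolate]; R7 [hydration_advised => cough]. New: isolate, cough.
Round 4: R4 [isolate, discharge_ok => sore_throat]. New: sore_throat.
Round 5: R5 [chest_pain, sore_throat => start_antiviral]. New: start_antiviral.
Fixed point reached. followup_48h is concluded only by R8; R8 needs o2_sat_low (never derived).

no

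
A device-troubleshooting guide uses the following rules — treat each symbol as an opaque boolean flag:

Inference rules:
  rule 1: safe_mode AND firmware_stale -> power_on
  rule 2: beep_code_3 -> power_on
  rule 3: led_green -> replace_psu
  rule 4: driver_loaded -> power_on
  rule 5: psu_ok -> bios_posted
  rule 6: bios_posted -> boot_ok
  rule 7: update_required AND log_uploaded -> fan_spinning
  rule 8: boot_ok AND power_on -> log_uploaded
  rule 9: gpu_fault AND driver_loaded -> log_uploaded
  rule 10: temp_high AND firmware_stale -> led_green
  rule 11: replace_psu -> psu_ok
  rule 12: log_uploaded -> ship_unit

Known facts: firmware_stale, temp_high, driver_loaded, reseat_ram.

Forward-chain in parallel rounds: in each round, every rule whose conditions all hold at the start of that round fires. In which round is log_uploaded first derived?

[1] rule 4 [driver_loaded -> power_on]; rule 10 [temp_high AND firmware_stale -> led_green]. ⇒ new: power_on, led_green.
[2] rule 3 [led_green -> replace_psu]. ⇒ new: replace_psu.
[3] rule 11 [replace_psu -> psu_ok]. ⇒ new: psu_ok.
[4] rule 5 [psu_ok -> bios_posted]. ⇒ new: bios_posted.
[5] rule 6 [bios_posted -> boot_ok]. ⇒ new: boot_ok.
[6] rule 8 [boot_ok AND power_on -> log_uploaded]. ⇒ new: log_uploaded.
log_uploaded first appears in round 6.

6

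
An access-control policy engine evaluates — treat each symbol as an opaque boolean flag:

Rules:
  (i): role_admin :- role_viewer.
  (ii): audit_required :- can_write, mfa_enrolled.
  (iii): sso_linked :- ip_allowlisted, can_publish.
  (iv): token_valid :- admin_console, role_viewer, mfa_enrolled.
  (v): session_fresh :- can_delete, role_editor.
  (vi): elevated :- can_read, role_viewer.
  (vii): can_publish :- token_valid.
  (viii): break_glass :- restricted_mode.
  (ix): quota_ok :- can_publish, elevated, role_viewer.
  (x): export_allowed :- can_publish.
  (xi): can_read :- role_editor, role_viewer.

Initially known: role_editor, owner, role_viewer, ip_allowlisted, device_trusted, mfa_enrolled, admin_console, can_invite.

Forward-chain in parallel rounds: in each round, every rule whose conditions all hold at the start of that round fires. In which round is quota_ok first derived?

Round 1 fires (i), (iv), (xi), giving role_admin, token_valid, can_read.
Round 2 fires (vi), (vii), giving elevated, can_publish.
Round 3 fires (iii), (ix), (x), giving sso_linked, quota_ok, export_allowed.
quota_ok first appears in round 3.

3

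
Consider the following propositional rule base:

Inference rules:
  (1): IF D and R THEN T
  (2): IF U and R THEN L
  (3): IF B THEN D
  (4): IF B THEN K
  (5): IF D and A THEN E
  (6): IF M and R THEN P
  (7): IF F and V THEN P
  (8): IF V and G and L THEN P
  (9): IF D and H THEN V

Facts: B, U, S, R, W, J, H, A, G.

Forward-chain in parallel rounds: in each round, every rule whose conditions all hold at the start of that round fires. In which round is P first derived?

3

[1] (2) [IF U and R THEN L]; (3) [IF B THEN D]; (4) [IF B THEN K]. ⇒ new: L, D, K.
[2] (1) [IF D and R THEN T]; (5) [IF D and A THEN E]; (9) [IF D and H THEN V]. ⇒ new: T, E, V.
[3] (8) [IF V and G and L THEN P]. ⇒ new: P.
P first appears in round 3.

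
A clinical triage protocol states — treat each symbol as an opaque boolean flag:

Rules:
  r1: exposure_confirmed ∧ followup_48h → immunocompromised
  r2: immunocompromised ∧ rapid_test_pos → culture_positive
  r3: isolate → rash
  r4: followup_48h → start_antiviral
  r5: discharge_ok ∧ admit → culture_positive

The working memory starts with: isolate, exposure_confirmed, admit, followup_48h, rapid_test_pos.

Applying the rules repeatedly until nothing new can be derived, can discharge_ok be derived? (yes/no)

Round 1: r1 [exposure_confirmed ∧ followup_48h → immunocompromised]; r3 [isolate → rash]; r4 [followup_48h → start_antiviral]. New: immunocompromised, rash, start_antiviral.
Round 2: r2 [immunocompromised ∧ rapid_test_pos → culture_positive]. New: culture_positive.
Fixed point reached. No rule has discharge_ok as a consequent, and it is not given.

no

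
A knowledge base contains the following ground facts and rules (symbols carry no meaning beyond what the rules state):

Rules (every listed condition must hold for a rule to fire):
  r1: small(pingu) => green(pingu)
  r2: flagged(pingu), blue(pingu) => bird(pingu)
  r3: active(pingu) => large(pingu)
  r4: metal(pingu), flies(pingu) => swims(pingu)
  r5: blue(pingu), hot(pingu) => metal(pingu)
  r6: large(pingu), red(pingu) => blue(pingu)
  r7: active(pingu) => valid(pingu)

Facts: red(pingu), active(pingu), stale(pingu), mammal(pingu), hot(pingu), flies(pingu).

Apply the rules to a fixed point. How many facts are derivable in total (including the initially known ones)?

Round 1 fires r3, r7, giving large(pingu), valid(pingu).
Round 2 fires r6, giving blue(pingu).
Round 3 fires r5, giving metal(pingu).
Round 4 fires r4, giving swims(pingu).
Closure: {active(pingu), blue(pingu), flies(pingu), hot(pingu), large(pingu), mammal(pingu), metal(pingu), red(pingu), stale(pingu), swims(pingu), valid(pingu)} — 11 facts.

11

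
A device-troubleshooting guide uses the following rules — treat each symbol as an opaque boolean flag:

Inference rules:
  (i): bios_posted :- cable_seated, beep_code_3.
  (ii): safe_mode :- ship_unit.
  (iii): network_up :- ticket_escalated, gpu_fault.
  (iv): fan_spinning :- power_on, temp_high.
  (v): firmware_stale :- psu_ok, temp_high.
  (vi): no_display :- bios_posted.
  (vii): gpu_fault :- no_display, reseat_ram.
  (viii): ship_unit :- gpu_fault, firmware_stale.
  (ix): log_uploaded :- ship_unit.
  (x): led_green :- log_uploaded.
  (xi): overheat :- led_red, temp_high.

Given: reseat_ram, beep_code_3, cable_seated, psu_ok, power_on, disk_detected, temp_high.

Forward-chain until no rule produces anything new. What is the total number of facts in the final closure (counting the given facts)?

16

Round 1 fires (i), (iv), (v), giving bios_posted, fan_spinning, firmware_stale.
Round 2 fires (vi), giving no_display.
Round 3 fires (vii), giving gpu_fault.
Round 4 fires (viii), giving ship_unit.
Round 5 fires (ii), (ix), giving safe_mode, log_uploaded.
Round 6 fires (x), giving led_green.
Closure: {beep_code_3, bios_posted, cable_seated, disk_detected, fan_spinning, firmware_stale, gpu_fault, led_green, log_uploaded, no_display, power_on, psu_ok, reseat_ram, safe_mode, ship_unit, temp_high} — 16 facts.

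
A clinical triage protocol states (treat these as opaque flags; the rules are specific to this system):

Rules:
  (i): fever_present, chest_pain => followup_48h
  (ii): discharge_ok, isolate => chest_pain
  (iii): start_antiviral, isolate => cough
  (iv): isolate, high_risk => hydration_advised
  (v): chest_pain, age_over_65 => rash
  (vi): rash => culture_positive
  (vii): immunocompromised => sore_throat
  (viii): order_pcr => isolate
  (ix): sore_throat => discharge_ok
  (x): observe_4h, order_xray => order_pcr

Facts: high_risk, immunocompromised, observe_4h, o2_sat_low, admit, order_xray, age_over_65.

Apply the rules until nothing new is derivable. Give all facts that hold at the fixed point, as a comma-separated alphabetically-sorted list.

[1] (vii) [immunocompromised => sore_throat]; (x) [observe_4h, order_xray => order_pcr]. ⇒ new: sore_throat, order_pcr.
[2] (viii) [order_pcr => isolate]; (ix) [sore_throat => discharge_ok]. ⇒ new: isolate, discharge_ok.
[3] (ii) [discharge_ok, isolate => chest_pain]; (iv) [isolate, high_risk => hydration_advised]. ⇒ new: chest_pain, hydration_advised.
[4] (v) [chest_pain, age_over_65 => rash]. ⇒ new: rash.
[5] (vi) [rash => culture_positive]. ⇒ new: culture_positive.

admit, age_over_65, chest_pain, culture_positive, discharge_ok, high_risk, hydration_advised, immunocompromised, isolate, o2_sat_low, observe_4h, order_pcr, order_xray, rash, sore_throat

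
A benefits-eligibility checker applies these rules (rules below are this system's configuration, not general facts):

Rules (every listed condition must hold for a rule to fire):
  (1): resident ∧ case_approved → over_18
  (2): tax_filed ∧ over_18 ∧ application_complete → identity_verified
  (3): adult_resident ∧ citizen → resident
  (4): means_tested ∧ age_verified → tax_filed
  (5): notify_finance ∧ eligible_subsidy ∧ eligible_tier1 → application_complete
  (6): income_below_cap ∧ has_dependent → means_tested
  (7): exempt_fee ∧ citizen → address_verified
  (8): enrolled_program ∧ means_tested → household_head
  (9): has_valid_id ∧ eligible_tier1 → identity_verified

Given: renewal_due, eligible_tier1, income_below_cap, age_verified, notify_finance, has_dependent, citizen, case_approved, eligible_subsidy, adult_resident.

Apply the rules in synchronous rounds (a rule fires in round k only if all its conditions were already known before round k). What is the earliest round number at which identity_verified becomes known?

3

Round 1: (3) [adult_resident ∧ citizen → resident]; (5) [notify_finance ∧ eligible_subsidy ∧ eligible_tier1 → application_complete]; (6) [income_below_cap ∧ has_dependent → means_tested]. New: resident, application_complete, means_tested.
Round 2: (1) [resident ∧ case_approved → over_18]; (4) [means_tested ∧ age_verified → tax_filed]. New: over_18, tax_filed.
Round 3: (2) [tax_filed ∧ over_18 ∧ application_complete → identity_verified]. New: identity_verified.
identity_verified first appears in round 3.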